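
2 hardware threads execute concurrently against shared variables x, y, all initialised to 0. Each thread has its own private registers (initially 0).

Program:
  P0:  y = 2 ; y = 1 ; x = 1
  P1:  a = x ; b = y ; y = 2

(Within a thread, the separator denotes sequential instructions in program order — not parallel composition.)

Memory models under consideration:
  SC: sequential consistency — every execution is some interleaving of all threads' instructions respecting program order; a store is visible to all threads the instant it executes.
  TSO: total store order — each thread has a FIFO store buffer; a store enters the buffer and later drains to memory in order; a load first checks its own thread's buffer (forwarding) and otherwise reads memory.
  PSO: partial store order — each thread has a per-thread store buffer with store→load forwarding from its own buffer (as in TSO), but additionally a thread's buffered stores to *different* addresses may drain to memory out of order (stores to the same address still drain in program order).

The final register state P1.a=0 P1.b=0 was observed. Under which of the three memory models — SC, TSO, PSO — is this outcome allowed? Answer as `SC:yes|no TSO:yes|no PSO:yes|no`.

SC:yes TSO:yes PSO:yes

outcome vector order: (P1.a,P1.b)
under SC → <0 0>, <0 1>, <0 2>, <1 1>
under TSO → <0 0>, <0 1>, <0 2>, <1 1>
under PSO → <0 0>, <0 1>, <0 2>, <1 0>, <1 1>, <1 2>
target <0 0> ∈ {SC,TSO,PSO}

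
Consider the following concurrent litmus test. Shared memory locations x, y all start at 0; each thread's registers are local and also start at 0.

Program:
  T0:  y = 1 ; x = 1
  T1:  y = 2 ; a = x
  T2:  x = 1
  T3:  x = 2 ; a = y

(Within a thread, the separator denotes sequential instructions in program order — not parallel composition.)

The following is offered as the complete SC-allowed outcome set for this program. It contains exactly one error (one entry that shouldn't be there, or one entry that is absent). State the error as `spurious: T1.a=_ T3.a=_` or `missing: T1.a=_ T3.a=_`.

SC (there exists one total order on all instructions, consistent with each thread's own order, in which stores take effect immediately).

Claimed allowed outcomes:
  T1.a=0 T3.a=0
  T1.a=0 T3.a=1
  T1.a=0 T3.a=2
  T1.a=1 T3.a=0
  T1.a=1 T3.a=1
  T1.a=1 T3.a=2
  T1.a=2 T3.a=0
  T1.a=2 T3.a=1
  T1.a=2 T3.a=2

outcome vector order: (T1.a,T3.a)
SC (8): 01 02 10 11 12 20 21 22
claimed∖SC = {00}

spurious: T1.a=0 T3.a=0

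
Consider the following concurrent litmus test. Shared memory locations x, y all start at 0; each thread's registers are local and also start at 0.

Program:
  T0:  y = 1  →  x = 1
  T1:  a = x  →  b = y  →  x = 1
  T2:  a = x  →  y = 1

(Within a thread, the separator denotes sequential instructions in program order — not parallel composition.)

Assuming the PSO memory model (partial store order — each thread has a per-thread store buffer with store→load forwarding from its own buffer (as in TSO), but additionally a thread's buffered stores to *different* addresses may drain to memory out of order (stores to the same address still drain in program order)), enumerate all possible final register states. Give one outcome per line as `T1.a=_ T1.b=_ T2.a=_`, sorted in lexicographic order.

outcome vector order: (T1.a,T1.b,T2.a)
|PSO outcomes| = 8

T1.a=0 T1.b=0 T2.a=0
T1.a=0 T1.b=0 T2.a=1
T1.a=0 T1.b=1 T2.a=0
T1.a=0 T1.b=1 T2.a=1
T1.a=1 T1.b=0 T2.a=0
T1.a=1 T1.b=0 T2.a=1
T1.a=1 T1.b=1 T2.a=0
T1.a=1 T1.b=1 T2.a=1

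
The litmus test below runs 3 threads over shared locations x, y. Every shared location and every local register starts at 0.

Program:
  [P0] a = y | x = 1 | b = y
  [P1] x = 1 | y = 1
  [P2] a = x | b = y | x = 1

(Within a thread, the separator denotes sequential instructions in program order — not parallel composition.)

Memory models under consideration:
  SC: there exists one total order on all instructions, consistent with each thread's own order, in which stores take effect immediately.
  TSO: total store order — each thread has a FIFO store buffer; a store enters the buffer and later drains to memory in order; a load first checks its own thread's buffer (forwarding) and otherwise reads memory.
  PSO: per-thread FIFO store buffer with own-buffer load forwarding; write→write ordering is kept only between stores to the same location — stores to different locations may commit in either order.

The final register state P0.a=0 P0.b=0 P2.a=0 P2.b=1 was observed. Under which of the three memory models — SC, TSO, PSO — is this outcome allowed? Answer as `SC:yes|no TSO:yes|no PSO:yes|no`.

outcome vector order: (P0.a,P0.b,P2.a,P2.b)
under SC → (0,0,0,0) (0,0,0,1) (0,0,1,0) (0,0,1,1) (0,1,0,0) (0,1,0,1) (0,1,1,0) (0,1,1,1) (1,1,0,0) (1,1,0,1) (1,1,1,0) (1,1,1,1)
under TSO → (0,0,0,0) (0,0,0,1) (0,0,1,0) (0,0,1,1) (0,1,0,0) (0,1,0,1) (0,1,1,0) (0,1,1,1) (1,1,0,0) (1,1,0,1) (1,1,1,0) (1,1,1,1)
under PSO → (0,0,0,0) (0,0,0,1) (0,0,1,0) (0,0,1,1) (0,1,0,0) (0,1,0,1) (0,1,1,0) (0,1,1,1) (1,1,0,0) (1,1,0,1) (1,1,1,0) (1,1,1,1)
target (0,0,0,1) ∈ {SC,TSO,PSO}

SC:yes TSO:yes PSO:yes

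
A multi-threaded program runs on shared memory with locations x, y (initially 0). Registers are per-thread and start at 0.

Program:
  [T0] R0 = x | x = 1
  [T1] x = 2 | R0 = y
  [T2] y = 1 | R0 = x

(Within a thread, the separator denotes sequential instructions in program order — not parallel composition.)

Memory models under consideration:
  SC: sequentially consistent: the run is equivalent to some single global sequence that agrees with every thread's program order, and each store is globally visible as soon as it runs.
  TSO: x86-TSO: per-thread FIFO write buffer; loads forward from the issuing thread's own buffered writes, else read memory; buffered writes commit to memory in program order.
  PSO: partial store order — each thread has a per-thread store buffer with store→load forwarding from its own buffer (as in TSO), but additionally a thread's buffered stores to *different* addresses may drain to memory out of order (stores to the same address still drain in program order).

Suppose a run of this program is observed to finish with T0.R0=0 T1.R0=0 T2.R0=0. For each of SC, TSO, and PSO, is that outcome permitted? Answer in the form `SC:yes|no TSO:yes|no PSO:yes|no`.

SC:no TSO:yes PSO:yes

outcome vector order: (T0.R0,T1.R0,T2.R0)
SC (10): 0/0/1; 0/0/2; 0/1/0; 0/1/1; 0/1/2; 2/0/1; 2/0/2; 2/1/0; 2/1/1; 2/1/2
TSO (12): 0/0/0; 0/0/1; 0/0/2; 0/1/0; 0/1/1; 0/1/2; 2/0/0; 2/0/1; 2/0/2; 2/1/0; 2/1/1; 2/1/2
PSO (12): 0/0/0; 0/0/1; 0/0/2; 0/1/0; 0/1/1; 0/1/2; 2/0/0; 2/0/1; 2/0/2; 2/1/0; 2/1/1; 2/1/2
target 0/0/0 ∈ {TSO,PSO}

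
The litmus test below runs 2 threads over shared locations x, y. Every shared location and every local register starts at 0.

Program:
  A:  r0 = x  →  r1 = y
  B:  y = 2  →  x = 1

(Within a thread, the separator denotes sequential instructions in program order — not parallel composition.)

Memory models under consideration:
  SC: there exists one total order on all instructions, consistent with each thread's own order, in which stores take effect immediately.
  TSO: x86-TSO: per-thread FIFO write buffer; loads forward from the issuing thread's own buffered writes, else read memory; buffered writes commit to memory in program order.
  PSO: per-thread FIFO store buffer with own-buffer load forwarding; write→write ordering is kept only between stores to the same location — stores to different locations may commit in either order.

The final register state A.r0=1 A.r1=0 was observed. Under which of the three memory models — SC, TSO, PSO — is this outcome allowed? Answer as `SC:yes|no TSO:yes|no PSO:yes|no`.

outcome vector order: (A.r0,A.r1)
under SC → 00, 02, 12
under TSO → 00, 02, 12
under PSO → 00, 02, 10, 12
target 10 ∈ {PSO}

SC:no TSO:no PSO:yes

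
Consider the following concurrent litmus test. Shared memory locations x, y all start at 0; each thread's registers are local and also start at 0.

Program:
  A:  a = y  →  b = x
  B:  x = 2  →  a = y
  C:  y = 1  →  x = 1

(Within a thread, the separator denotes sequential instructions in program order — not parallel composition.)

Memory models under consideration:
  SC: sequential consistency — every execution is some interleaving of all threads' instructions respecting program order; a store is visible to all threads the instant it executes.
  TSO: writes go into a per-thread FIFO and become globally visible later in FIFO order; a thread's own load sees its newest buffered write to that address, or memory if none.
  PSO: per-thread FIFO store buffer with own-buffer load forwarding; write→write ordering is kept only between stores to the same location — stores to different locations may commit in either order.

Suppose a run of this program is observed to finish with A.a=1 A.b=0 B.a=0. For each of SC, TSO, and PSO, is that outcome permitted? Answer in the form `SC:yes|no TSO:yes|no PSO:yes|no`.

SC:no TSO:yes PSO:yes

outcome vector order: (A.a,A.b,B.a)
SC: 11 outcomes — {000; 001; 010; 011; 020; 021; 101; 110; 111; 120; 121}
TSO: 12 outcomes — {000; 001; 010; 011; 020; 021; 100; 101; 110; 111; 120; 121}
PSO: 12 outcomes — {000; 001; 010; 011; 020; 021; 100; 101; 110; 111; 120; 121}
target 100 ∈ {TSO,PSO}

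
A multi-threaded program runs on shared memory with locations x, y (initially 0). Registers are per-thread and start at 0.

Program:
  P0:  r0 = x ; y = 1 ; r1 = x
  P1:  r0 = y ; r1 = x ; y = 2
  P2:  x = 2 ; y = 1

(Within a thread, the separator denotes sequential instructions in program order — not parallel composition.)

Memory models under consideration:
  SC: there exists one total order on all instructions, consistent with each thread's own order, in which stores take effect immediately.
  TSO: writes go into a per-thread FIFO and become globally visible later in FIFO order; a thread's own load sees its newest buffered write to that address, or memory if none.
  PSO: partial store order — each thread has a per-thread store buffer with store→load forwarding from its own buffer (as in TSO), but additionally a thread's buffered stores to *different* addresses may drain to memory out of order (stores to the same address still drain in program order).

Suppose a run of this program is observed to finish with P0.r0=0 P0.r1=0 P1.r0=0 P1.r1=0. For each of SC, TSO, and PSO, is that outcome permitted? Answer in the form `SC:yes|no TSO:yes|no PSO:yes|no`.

outcome vector order: (P0.r0,P0.r1,P1.r0,P1.r1)
under SC → 0000 0002 0010 0012 0200 0202 0210 0212 2200 2202 2212
under TSO → 0000 0002 0010 0012 0200 0202 0210 0212 2200 2202 2212
under PSO → 0000 0002 0010 0012 0200 0202 0210 0212 2200 2202 2210 2212
target 0000 ∈ {SC,TSO,PSO}

SC:yes TSO:yes PSO:yes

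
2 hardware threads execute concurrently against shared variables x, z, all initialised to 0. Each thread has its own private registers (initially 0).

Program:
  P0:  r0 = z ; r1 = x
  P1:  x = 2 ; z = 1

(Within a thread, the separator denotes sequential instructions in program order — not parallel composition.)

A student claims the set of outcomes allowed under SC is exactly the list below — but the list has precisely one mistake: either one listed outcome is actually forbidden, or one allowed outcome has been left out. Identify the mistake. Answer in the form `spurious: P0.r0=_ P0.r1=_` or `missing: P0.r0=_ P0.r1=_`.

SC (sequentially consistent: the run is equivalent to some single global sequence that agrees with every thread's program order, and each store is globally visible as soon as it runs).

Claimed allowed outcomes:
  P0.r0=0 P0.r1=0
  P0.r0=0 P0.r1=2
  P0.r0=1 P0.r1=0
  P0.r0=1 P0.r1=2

outcome vector order: (P0.r0,P0.r1)
under SC → 00, 02, 12
claimed∖SC = {10}

spurious: P0.r0=1 P0.r1=0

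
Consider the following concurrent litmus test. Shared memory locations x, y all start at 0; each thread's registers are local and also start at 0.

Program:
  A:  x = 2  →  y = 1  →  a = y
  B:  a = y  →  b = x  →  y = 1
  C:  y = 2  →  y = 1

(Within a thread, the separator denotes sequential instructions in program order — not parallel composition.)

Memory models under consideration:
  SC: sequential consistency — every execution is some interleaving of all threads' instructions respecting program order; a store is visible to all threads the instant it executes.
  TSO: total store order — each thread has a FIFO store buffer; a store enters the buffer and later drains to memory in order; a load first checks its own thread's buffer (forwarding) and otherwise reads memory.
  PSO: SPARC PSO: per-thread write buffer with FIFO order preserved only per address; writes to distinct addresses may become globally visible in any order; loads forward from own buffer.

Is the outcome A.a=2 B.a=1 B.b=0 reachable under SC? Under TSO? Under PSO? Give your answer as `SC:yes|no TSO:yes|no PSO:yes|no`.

SC:no TSO:no PSO:yes

outcome vector order: (A.a,B.a,B.b)
under SC → 100; 102; 110; 112; 120; 122; 200; 202; 212; 222
under TSO → 100; 102; 110; 112; 120; 122; 200; 202; 212; 222
under PSO → 100; 102; 110; 112; 120; 122; 200; 202; 210; 212; 220; 222
target 210 ∈ {PSO}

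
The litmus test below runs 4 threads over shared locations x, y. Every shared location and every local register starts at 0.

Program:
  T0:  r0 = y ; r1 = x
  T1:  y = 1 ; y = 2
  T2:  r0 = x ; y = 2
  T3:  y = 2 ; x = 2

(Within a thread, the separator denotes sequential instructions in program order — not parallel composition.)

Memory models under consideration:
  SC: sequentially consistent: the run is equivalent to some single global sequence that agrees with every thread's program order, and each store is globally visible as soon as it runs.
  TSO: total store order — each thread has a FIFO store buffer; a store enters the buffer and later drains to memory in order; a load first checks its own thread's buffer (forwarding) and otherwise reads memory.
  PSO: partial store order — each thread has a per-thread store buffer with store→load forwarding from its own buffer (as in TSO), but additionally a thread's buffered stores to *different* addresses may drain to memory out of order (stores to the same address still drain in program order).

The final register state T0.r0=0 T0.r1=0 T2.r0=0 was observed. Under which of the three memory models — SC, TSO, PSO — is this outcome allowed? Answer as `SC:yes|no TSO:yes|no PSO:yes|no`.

SC:yes TSO:yes PSO:yes

outcome vector order: (T0.r0,T0.r1,T2.r0)
SC (12): 000 002 020 022 100 102 120 122 200 202 220 222
TSO (12): 000 002 020 022 100 102 120 122 200 202 220 222
PSO (12): 000 002 020 022 100 102 120 122 200 202 220 222
target 000 ∈ {SC,TSO,PSO}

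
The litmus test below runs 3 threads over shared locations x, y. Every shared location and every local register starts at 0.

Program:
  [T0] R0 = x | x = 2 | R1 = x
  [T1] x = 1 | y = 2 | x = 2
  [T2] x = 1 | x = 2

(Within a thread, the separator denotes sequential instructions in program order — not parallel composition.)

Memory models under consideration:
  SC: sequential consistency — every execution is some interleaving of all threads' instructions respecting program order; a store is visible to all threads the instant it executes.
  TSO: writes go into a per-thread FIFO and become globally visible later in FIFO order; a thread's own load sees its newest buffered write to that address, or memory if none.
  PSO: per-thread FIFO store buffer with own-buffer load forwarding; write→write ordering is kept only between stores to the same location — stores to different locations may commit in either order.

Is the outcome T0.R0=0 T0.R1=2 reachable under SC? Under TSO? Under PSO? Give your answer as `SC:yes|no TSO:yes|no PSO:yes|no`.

outcome vector order: (T0.R0,T0.R1)
SC (6): (0,1) (0,2) (1,1) (1,2) (2,1) (2,2)
TSO (6): (0,1) (0,2) (1,1) (1,2) (2,1) (2,2)
PSO (6): (0,1) (0,2) (1,1) (1,2) (2,1) (2,2)
target (0,2) ∈ {SC,TSO,PSO}

SC:yes TSO:yes PSO:yes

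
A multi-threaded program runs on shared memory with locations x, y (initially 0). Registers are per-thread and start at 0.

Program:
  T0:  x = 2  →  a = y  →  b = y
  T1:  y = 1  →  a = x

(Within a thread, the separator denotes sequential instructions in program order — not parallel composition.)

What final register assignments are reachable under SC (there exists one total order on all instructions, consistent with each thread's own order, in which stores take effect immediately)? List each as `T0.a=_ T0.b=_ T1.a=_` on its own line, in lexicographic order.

outcome vector order: (T0.a,T0.b,T1.a)
|SC outcomes| = 4

T0.a=0 T0.b=0 T1.a=2
T0.a=0 T0.b=1 T1.a=2
T0.a=1 T0.b=1 T1.a=0
T0.a=1 T0.b=1 T1.a=2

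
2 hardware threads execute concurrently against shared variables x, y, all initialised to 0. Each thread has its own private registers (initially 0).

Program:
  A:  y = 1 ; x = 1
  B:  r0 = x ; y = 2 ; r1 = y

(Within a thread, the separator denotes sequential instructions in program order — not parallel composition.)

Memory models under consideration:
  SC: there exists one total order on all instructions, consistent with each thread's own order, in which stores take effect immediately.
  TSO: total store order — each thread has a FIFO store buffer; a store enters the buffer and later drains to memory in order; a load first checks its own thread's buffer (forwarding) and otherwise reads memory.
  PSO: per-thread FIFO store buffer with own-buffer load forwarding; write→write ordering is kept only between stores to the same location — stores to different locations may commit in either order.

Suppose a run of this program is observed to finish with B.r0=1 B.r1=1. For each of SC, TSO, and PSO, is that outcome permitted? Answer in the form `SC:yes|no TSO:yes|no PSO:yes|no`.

SC:no TSO:no PSO:yes

outcome vector order: (B.r0,B.r1)
SC (3): <0 1> <0 2> <1 2>
TSO (3): <0 1> <0 2> <1 2>
PSO (4): <0 1> <0 2> <1 1> <1 2>
target <1 1> ∈ {PSO}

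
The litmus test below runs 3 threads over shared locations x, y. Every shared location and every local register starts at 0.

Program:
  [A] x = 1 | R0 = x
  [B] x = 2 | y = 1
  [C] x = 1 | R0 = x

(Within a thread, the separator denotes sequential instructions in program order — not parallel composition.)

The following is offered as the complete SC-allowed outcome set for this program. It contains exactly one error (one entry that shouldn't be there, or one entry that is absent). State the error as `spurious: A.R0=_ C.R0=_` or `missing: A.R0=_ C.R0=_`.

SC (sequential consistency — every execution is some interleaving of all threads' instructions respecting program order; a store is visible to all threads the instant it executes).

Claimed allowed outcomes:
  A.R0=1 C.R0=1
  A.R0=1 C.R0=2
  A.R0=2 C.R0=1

missing: A.R0=2 C.R0=2

outcome vector order: (A.R0,C.R0)
SC (4): 1/1, 1/2, 2/1, 2/2
SC∖claimed = {2/2}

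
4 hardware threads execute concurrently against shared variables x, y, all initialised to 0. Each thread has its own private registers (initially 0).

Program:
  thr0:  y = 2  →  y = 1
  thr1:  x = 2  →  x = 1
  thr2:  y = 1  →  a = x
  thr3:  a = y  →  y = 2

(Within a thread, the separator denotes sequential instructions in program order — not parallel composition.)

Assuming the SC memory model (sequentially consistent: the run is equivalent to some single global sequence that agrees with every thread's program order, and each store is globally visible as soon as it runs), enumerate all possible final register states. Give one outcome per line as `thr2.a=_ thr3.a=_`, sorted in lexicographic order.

thr2.a=0 thr3.a=0
thr2.a=0 thr3.a=1
thr2.a=0 thr3.a=2
thr2.a=1 thr3.a=0
thr2.a=1 thr3.a=1
thr2.a=1 thr3.a=2
thr2.a=2 thr3.a=0
thr2.a=2 thr3.a=1
thr2.a=2 thr3.a=2

outcome vector order: (thr2.a,thr3.a)
|SC outcomes| = 9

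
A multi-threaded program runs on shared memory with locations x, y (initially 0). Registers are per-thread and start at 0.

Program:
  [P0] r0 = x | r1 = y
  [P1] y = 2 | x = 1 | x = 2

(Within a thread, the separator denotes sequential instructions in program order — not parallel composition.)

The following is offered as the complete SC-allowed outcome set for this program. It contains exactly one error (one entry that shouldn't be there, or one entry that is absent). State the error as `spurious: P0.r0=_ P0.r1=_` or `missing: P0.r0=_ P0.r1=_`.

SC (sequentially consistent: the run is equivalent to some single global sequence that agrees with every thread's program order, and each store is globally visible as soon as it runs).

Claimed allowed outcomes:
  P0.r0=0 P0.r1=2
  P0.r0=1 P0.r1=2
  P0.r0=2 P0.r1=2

missing: P0.r0=0 P0.r1=0

outcome vector order: (P0.r0,P0.r1)
SC: 4 outcomes — {<0 0>, <0 2>, <1 2>, <2 2>}
SC∖claimed = {<0 0>}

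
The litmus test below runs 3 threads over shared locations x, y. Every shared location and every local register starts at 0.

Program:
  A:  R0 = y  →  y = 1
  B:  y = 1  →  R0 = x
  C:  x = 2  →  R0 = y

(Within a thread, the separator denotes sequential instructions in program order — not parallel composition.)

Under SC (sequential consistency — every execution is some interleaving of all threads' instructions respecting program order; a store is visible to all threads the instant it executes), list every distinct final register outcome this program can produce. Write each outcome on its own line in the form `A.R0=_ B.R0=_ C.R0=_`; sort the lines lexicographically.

outcome vector order: (A.R0,B.R0,C.R0)
|SC outcomes| = 6

A.R0=0 B.R0=0 C.R0=1
A.R0=0 B.R0=2 C.R0=0
A.R0=0 B.R0=2 C.R0=1
A.R0=1 B.R0=0 C.R0=1
A.R0=1 B.R0=2 C.R0=0
A.R0=1 B.R0=2 C.R0=1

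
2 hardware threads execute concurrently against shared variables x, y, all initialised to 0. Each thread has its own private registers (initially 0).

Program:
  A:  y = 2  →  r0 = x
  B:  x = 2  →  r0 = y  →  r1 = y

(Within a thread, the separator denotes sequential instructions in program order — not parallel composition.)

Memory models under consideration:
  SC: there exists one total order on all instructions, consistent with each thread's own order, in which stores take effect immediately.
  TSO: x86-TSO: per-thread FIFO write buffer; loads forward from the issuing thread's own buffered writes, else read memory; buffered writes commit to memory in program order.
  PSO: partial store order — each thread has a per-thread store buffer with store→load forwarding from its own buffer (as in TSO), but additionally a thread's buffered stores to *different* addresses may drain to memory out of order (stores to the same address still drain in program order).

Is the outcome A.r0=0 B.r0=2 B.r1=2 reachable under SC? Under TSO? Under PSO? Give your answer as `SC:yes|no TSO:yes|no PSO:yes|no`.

outcome vector order: (A.r0,B.r0,B.r1)
SC (4): <0 2 2> <2 0 0> <2 0 2> <2 2 2>
TSO (6): <0 0 0> <0 0 2> <0 2 2> <2 0 0> <2 0 2> <2 2 2>
PSO (6): <0 0 0> <0 0 2> <0 2 2> <2 0 0> <2 0 2> <2 2 2>
target <0 2 2> ∈ {SC,TSO,PSO}

SC:yes TSO:yes PSO:yes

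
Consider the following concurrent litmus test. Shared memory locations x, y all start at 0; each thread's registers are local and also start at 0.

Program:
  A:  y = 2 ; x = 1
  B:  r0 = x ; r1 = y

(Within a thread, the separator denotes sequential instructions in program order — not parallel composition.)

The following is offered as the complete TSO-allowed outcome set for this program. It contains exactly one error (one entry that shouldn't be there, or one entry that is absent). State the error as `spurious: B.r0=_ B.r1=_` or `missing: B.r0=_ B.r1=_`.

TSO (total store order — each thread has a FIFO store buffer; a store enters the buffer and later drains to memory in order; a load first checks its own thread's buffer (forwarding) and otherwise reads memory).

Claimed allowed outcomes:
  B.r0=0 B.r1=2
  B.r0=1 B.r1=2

outcome vector order: (B.r0,B.r1)
TSO: 3 outcomes — {00 02 12}
TSO∖claimed = {00}

missing: B.r0=0 B.r1=0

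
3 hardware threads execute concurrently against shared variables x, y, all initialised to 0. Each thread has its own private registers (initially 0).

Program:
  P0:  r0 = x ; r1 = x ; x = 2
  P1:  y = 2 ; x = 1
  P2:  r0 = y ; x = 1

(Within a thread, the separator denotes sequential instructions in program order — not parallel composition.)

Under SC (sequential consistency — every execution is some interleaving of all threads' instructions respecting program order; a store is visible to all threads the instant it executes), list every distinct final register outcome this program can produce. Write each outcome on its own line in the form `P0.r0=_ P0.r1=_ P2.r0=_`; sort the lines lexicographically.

outcome vector order: (P0.r0,P0.r1,P2.r0)
|SC outcomes| = 6

P0.r0=0 P0.r1=0 P2.r0=0
P0.r0=0 P0.r1=0 P2.r0=2
P0.r0=0 P0.r1=1 P2.r0=0
P0.r0=0 P0.r1=1 P2.r0=2
P0.r0=1 P0.r1=1 P2.r0=0
P0.r0=1 P0.r1=1 P2.r0=2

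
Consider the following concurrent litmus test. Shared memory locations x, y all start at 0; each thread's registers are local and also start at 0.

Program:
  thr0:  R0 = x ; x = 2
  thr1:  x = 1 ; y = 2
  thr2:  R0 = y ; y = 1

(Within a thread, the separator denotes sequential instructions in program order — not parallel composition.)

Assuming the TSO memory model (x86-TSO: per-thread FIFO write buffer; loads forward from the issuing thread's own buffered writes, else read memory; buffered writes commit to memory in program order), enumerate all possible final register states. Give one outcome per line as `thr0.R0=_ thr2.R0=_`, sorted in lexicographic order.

outcome vector order: (thr0.R0,thr2.R0)
|TSO outcomes| = 4

thr0.R0=0 thr2.R0=0
thr0.R0=0 thr2.R0=2
thr0.R0=1 thr2.R0=0
thr0.R0=1 thr2.R0=2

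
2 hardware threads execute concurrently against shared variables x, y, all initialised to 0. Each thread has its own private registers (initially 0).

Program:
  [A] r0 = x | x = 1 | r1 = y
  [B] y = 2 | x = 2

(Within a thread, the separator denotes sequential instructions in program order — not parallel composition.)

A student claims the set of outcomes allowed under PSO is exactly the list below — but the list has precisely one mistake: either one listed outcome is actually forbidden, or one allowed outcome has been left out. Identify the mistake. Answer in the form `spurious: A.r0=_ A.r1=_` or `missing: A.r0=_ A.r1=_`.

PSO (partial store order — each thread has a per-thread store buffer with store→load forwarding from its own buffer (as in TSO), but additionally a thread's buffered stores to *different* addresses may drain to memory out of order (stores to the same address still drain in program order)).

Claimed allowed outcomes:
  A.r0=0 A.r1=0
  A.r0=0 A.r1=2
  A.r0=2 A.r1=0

outcome vector order: (A.r0,A.r1)
[PSO] allowed = {<0 0>, <0 2>, <2 0>, <2 2>}
PSO∖claimed = {<2 2>}

missing: A.r0=2 A.r1=2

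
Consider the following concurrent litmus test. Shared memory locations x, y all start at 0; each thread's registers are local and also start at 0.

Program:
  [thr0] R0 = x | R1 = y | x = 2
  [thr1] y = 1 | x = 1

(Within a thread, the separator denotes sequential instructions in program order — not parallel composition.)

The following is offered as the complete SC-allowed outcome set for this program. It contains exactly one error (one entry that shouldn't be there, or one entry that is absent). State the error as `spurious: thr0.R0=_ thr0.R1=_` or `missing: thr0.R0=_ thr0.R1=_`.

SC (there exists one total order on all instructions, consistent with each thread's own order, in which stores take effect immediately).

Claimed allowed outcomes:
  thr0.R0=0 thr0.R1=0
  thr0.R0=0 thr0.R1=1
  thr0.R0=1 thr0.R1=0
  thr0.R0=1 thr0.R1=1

spurious: thr0.R0=1 thr0.R1=0

outcome vector order: (thr0.R0,thr0.R1)
under SC → <0 0> <0 1> <1 1>
claimed∖SC = {<1 0>}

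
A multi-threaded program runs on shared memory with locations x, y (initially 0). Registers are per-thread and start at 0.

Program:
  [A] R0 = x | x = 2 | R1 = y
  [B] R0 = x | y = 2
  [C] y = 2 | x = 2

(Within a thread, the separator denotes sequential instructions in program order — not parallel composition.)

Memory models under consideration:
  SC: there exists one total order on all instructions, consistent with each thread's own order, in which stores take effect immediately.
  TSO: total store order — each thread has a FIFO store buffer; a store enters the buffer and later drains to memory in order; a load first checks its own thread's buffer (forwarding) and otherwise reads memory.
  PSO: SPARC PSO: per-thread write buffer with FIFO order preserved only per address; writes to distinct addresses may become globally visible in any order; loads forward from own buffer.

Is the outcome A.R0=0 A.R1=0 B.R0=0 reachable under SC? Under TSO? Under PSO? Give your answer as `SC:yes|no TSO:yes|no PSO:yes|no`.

SC:yes TSO:yes PSO:yes

outcome vector order: (A.R0,A.R1,B.R0)
SC: 6 outcomes — {(0,0,0) (0,0,2) (0,2,0) (0,2,2) (2,2,0) (2,2,2)}
TSO: 6 outcomes — {(0,0,0) (0,0,2) (0,2,0) (0,2,2) (2,2,0) (2,2,2)}
PSO: 8 outcomes — {(0,0,0) (0,0,2) (0,2,0) (0,2,2) (2,0,0) (2,0,2) (2,2,0) (2,2,2)}
target (0,0,0) ∈ {SC,TSO,PSO}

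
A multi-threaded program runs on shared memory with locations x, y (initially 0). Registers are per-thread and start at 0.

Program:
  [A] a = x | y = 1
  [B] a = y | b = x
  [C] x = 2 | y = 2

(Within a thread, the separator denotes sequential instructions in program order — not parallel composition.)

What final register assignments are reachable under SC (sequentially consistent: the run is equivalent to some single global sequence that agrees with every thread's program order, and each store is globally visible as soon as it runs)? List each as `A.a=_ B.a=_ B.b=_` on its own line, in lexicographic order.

A.a=0 B.a=0 B.b=0
A.a=0 B.a=0 B.b=2
A.a=0 B.a=1 B.b=0
A.a=0 B.a=1 B.b=2
A.a=0 B.a=2 B.b=2
A.a=2 B.a=0 B.b=0
A.a=2 B.a=0 B.b=2
A.a=2 B.a=1 B.b=2
A.a=2 B.a=2 B.b=2

outcome vector order: (A.a,B.a,B.b)
|SC outcomes| = 9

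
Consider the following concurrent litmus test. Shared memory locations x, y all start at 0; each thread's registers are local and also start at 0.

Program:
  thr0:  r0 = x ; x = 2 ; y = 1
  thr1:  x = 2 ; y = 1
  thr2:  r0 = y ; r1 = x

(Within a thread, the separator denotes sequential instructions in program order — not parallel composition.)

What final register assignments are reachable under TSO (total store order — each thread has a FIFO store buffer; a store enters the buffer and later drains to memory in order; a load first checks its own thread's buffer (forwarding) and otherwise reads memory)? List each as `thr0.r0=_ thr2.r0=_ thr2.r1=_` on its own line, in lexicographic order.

thr0.r0=0 thr2.r0=0 thr2.r1=0
thr0.r0=0 thr2.r0=0 thr2.r1=2
thr0.r0=0 thr2.r0=1 thr2.r1=2
thr0.r0=2 thr2.r0=0 thr2.r1=0
thr0.r0=2 thr2.r0=0 thr2.r1=2
thr0.r0=2 thr2.r0=1 thr2.r1=2

outcome vector order: (thr0.r0,thr2.r0,thr2.r1)
|TSO outcomes| = 6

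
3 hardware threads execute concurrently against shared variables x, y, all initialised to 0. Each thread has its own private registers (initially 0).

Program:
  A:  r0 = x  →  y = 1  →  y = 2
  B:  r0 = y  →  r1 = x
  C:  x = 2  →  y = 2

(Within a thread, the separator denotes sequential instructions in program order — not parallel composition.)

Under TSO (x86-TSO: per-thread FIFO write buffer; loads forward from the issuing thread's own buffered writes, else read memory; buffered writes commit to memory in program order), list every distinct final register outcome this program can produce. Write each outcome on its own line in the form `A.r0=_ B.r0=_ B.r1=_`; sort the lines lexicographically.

outcome vector order: (A.r0,B.r0,B.r1)
|TSO outcomes| = 10

A.r0=0 B.r0=0 B.r1=0
A.r0=0 B.r0=0 B.r1=2
A.r0=0 B.r0=1 B.r1=0
A.r0=0 B.r0=1 B.r1=2
A.r0=0 B.r0=2 B.r1=0
A.r0=0 B.r0=2 B.r1=2
A.r0=2 B.r0=0 B.r1=0
A.r0=2 B.r0=0 B.r1=2
A.r0=2 B.r0=1 B.r1=2
A.r0=2 B.r0=2 B.r1=2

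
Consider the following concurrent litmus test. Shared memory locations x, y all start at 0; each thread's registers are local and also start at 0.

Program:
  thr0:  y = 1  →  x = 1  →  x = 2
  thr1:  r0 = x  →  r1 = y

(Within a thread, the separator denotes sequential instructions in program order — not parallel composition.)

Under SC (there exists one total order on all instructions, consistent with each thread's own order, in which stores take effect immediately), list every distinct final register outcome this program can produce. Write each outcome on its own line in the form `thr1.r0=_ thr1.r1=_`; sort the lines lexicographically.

outcome vector order: (thr1.r0,thr1.r1)
|SC outcomes| = 4

thr1.r0=0 thr1.r1=0
thr1.r0=0 thr1.r1=1
thr1.r0=1 thr1.r1=1
thr1.r0=2 thr1.r1=1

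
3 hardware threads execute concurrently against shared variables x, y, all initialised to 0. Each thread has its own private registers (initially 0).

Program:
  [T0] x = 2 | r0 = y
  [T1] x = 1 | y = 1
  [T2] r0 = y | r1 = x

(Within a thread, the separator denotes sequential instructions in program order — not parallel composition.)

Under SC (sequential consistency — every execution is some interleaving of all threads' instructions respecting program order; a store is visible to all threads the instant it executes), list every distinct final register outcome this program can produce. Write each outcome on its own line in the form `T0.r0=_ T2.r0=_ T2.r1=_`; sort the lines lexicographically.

T0.r0=0 T2.r0=0 T2.r1=0
T0.r0=0 T2.r0=0 T2.r1=1
T0.r0=0 T2.r0=0 T2.r1=2
T0.r0=0 T2.r0=1 T2.r1=1
T0.r0=0 T2.r0=1 T2.r1=2
T0.r0=1 T2.r0=0 T2.r1=0
T0.r0=1 T2.r0=0 T2.r1=1
T0.r0=1 T2.r0=0 T2.r1=2
T0.r0=1 T2.r0=1 T2.r1=1
T0.r0=1 T2.r0=1 T2.r1=2

outcome vector order: (T0.r0,T2.r0,T2.r1)
|SC outcomes| = 10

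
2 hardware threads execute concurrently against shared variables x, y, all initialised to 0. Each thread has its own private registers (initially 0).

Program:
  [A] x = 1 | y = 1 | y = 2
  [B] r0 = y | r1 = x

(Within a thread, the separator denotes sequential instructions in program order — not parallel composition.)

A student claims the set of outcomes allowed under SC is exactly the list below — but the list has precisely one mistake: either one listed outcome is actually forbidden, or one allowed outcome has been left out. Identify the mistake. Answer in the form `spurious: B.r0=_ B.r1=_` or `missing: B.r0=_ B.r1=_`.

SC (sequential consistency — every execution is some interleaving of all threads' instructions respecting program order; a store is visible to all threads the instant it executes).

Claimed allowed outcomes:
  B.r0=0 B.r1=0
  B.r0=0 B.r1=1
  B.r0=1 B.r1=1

missing: B.r0=2 B.r1=1

outcome vector order: (B.r0,B.r1)
[SC] allowed = {(0,0), (0,1), (1,1), (2,1)}
SC∖claimed = {(2,1)}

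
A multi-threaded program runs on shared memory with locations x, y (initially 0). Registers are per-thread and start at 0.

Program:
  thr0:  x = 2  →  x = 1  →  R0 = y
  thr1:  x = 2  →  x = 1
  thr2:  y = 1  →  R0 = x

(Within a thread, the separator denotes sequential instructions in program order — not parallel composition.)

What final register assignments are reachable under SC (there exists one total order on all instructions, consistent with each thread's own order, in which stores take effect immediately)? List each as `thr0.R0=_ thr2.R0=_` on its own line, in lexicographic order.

outcome vector order: (thr0.R0,thr2.R0)
|SC outcomes| = 5

thr0.R0=0 thr2.R0=1
thr0.R0=0 thr2.R0=2
thr0.R0=1 thr2.R0=0
thr0.R0=1 thr2.R0=1
thr0.R0=1 thr2.R0=2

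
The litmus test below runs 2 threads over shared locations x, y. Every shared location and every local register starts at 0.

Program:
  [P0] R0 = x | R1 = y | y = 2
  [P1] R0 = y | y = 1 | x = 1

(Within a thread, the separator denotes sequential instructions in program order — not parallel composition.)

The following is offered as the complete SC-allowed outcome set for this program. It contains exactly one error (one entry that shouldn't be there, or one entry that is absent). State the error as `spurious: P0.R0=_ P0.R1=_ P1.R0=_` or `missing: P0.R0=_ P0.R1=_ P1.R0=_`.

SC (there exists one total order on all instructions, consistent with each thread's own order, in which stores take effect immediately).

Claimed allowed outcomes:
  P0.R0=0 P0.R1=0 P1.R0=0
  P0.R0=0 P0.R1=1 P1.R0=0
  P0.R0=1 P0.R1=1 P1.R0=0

missing: P0.R0=0 P0.R1=0 P1.R0=2

outcome vector order: (P0.R0,P0.R1,P1.R0)
SC (4): <0 0 0>, <0 0 2>, <0 1 0>, <1 1 0>
SC∖claimed = {<0 0 2>}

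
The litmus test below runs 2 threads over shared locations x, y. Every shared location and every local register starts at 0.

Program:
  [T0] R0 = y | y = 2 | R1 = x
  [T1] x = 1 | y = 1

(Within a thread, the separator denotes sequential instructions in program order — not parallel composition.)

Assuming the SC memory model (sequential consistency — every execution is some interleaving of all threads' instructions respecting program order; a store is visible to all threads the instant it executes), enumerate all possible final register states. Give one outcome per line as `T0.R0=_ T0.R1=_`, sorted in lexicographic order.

outcome vector order: (T0.R0,T0.R1)
|SC outcomes| = 3

T0.R0=0 T0.R1=0
T0.R0=0 T0.R1=1
T0.R0=1 T0.R1=1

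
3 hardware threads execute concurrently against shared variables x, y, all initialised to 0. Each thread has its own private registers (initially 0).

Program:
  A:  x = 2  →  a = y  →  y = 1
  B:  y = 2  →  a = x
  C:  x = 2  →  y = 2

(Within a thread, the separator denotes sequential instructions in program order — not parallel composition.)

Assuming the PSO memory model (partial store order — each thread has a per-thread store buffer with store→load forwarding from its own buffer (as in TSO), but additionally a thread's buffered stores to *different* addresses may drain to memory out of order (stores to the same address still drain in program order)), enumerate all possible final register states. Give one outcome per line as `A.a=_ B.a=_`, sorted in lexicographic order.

outcome vector order: (A.a,B.a)
|PSO outcomes| = 4

A.a=0 B.a=0
A.a=0 B.a=2
A.a=2 B.a=0
A.a=2 B.a=2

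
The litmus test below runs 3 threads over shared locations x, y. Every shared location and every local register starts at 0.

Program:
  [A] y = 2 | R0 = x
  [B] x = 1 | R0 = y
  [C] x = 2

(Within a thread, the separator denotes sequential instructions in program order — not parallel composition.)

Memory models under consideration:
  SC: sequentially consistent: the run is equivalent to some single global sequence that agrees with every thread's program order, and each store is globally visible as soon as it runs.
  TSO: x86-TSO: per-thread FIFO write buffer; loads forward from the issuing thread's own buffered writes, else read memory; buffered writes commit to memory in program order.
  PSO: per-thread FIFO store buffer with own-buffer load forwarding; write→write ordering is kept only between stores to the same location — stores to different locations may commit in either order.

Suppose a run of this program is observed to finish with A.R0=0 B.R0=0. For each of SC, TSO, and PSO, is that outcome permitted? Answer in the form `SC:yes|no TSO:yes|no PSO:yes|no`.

outcome vector order: (A.R0,B.R0)
[SC] allowed = {0/2, 1/0, 1/2, 2/0, 2/2}
[TSO] allowed = {0/0, 0/2, 1/0, 1/2, 2/0, 2/2}
[PSO] allowed = {0/0, 0/2, 1/0, 1/2, 2/0, 2/2}
target 0/0 ∈ {TSO,PSO}

SC:no TSO:yes PSO:yes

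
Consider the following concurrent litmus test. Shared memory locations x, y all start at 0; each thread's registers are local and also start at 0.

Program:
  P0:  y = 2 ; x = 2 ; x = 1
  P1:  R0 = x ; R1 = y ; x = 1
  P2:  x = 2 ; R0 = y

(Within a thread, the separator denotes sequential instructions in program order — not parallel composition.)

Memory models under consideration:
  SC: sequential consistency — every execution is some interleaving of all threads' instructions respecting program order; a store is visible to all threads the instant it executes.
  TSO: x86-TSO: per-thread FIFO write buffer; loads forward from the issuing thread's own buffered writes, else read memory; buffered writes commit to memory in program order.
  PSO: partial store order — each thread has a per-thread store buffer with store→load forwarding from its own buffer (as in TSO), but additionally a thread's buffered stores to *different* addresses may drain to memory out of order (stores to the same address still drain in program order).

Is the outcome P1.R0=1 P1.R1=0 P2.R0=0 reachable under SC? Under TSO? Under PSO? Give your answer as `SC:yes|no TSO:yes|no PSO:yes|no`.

outcome vector order: (P1.R0,P1.R1,P2.R0)
SC (10): 0/0/0; 0/0/2; 0/2/0; 0/2/2; 1/2/0; 1/2/2; 2/0/0; 2/0/2; 2/2/0; 2/2/2
TSO (10): 0/0/0; 0/0/2; 0/2/0; 0/2/2; 1/2/0; 1/2/2; 2/0/0; 2/0/2; 2/2/0; 2/2/2
PSO (12): 0/0/0; 0/0/2; 0/2/0; 0/2/2; 1/0/0; 1/0/2; 1/2/0; 1/2/2; 2/0/0; 2/0/2; 2/2/0; 2/2/2
target 1/0/0 ∈ {PSO}

SC:no TSO:no PSO:yes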